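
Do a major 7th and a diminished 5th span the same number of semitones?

No

A major seventh spans 11 semitones; a diminished fifth spans 6 semitones. They differ by 5.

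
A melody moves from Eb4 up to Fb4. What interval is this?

E to F spans two letter names (E-F), so the interval is some kind of second.
A major second would be 2 semitones, but Eb4 to Fb4 is 1 — one semitone narrower, making it a minor second.

minor second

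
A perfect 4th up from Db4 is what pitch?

The fourth takes the letter from D up to G.
Moving 5 semitones up from Db4 (the size of a perfect fourth) reaches Gb4.

Gb4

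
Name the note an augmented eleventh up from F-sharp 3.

The eleventh's letter: F up four letter names plus an octave → B.
An augmented eleventh spans 18 semitones, so from F#3 the target pitch is B#4.

B-sharp 4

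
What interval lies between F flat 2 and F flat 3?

P8

F to F is the same letter name, plus an octave, so the interval is some kind of octave.
Fb2 to Fb3 is 12 semitones, matching the perfect octave exactly, so the quality is perfect.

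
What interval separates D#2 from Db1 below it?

Descending from D#2 to Db1 is the same interval as ascending Db1 to D#2.
D to D is the same letter name, plus an octave: an octave.
A perfect octave would be 12 semitones; Db1 to D#2 is 14, two semitones wider, so the interval is doubly augmented.

AA8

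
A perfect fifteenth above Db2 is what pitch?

Db4

The letter stays D (same as the start), shifted two octaves up.
A perfect fifteenth is 24 semitones; 24 semitones up from Db2 gives Db4.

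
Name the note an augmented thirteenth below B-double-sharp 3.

D-sharp 2

The thirteenth's letter: B down six letter names plus an octave → D.
An augmented thirteenth is 22 semitones; 22 semitones down from B##3 gives D#2.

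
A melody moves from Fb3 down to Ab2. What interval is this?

m6

Descending from Fb3 to Ab2 is the same interval as ascending Ab2 to Fb3.
A to F spans six letter names (A-B-C-D-E-F): a sixth.
Ab2 to Fb3 is 8 semitones, a half step short of the major sixth (9), so this is minor.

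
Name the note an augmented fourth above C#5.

F##5

Four letter names up from C: F.
An augmented fourth is 6 semitones; 6 semitones up from C#5 gives F##5.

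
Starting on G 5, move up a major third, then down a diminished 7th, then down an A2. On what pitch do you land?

B 4

Up a major third from G5: B5 (4 semitones up).
Down a diminished seventh from B5: C##5 (9 semitones down).
An augmented second down from C##5 is B4.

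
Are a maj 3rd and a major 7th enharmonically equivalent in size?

A major third is 4 semitones but a major seventh is 11 semitones — different sizes.

No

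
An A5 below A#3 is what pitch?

Five letter names down from A: D.
An augmented fifth is 8 semitones; 8 semitones down from A#3 gives D3.

D3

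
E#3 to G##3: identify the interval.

E to G spans three letter names (E-F-G): a third.
E#3 to G##3 is 4 semitones, matching the major third exactly, so the quality is major.

major 3rd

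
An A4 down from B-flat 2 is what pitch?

F-flat 2

The fourth takes the letter from B down to F.
An augmented fourth is 6 semitones; 6 semitones down from Bb2 gives Fb2.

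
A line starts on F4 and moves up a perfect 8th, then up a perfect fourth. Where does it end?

Bb5

Up a perfect octave from F4: F5 (12 semitones up).
F5 up a perfect fourth → Bb5 (5 semitones).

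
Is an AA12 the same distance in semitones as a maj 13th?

Both span 21 semitones: a doubly augmented twelfth and a major thirteenth are the same chromatic distance.

Yes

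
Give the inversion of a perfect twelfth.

First reduce the compound perfect twelfth to its simple form, a perfect fifth.
Interval numbers invert to sum to nine: 5 + 4 = 9, so a fifth inverts to a fourth.
The quality also flips — perfect stays perfect — giving a perfect fourth.

P4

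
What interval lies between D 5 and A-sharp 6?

augmented twelfth

D to A spans five letter names (D-E-F-G-A), plus an octave — that makes it a twelfth of some quality.
The perfect twelfth is 19 semitones; here we have 20, one semitone wider: augmented.
(Equivalently, a compound augmented fifth: an augmented fifth plus an octave.)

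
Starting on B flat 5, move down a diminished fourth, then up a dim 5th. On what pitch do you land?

Bb5 down a diminished fourth → F#5 (4 semitones).
Up a diminished fifth from F#5: C6 (6 semitones up).

C 6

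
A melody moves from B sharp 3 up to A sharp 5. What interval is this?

B to A spans seven letter names (B-C-D-E-F-G-A), plus an octave, so the interval is some kind of fourteenth.
At 22 semitones, B#3→A#5 falls one short of a major fourteenth: minor.
(Equivalently, a compound minor seventh: a minor seventh plus an octave.)

minor 14th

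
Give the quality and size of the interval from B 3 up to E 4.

B to E spans four letter names (B-C-D-E): a fourth.
B3 to E4 is 5 semitones, matching the perfect fourth exactly, so the quality is perfect.

perfect fourth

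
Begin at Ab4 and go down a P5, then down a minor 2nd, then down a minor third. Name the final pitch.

A perfect fifth down from Ab4 is Db4.
Db4 down a minor second → C4 (1 semitone).
A minor third down from C4 is A3.

A3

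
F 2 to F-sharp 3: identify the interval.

F to F is the same letter name, plus an octave — that makes it an octave of some quality.
F2 to F#3 spans 13 semitones — one semitone wider than the perfect octave (12) — giving an augmented octave.

A8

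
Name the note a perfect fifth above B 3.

The fifth takes the letter from B up to F.
A perfect fifth is 7 semitones; 7 semitones up from B3 gives F#4.

F-sharp 4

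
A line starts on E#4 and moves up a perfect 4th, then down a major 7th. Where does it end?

E#4 up a perfect fourth → A#4 (5 semitones).
Down a major seventh from A#4: B3 (11 semitones down).

B3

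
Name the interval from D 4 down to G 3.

Descending from D4 to G3 is the same interval as ascending G3 to D4.
G to D spans five letter names (G-A-B-C-D), so the interval is some kind of fifth.
The perfect fifth spans 7 semitones, and G3 to D4 is exactly 7 semitones — so this is a perfect fifth.

P5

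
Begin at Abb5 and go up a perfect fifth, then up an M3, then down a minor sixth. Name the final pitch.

Abb5 up a perfect fifth → Ebb6 (7 semitones).
Up a major third from Ebb6: Gb6 (4 semitones up).
Down a minor sixth from Gb6: Bb5 (8 semitones down).

Bb5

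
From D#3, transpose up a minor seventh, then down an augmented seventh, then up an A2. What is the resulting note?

E3

Up a minor seventh from D#3: C#4 (10 semitones up).
An augmented seventh down from C#4 is Db3.
An augmented second up from Db3 is E3.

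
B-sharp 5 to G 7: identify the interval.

B to G spans six letter names (B-C-D-E-F-G), plus an octave — that makes it a thirteenth of some quality.
The major thirteenth is 21 semitones; here we have 19, two semitones narrower: diminished.
(Equivalently, a compound diminished sixth: a diminished sixth plus an octave.)

diminished thirteenth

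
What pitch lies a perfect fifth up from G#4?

D#5

Counting five letter names up from G lands on D.
A perfect fifth is 7 semitones; 7 semitones up from G#4 gives D#5.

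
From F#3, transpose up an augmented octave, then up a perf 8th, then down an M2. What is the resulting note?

Up an augmented octave from F#3: F##4 (13 semitones up).
F##4 up a perfect octave → F##5 (12 semitones).
Down a major second from F##5: E#5 (2 semitones down).

E#5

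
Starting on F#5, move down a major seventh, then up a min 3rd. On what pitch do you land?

F#5 down a major seventh → G4 (11 semitones).
G4 up a minor third → Bb4 (3 semitones).

Bb4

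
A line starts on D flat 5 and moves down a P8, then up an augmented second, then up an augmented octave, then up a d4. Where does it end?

A 5

A perfect octave down from Db5 is Db4.
An augmented second up from Db4 is E4.
An augmented octave up from E4 is E#5.
Up a diminished fourth from E#5: A5 (4 semitones up).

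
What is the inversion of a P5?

Inverted interval numbers add to nine, so a fifth pairs with a fourth (5 + 4 = 9).
Quality inverts too: perfect stays perfect. That makes the inversion a perfect fourth.

P4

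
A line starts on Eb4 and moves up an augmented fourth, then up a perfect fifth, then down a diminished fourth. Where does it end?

B#4

An augmented fourth up from Eb4 is A4.
A perfect fifth up from A4 is E5.
A diminished fourth down from E5 is B#4.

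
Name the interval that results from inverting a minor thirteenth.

First reduce the compound minor thirteenth to its simple form, a minor sixth.
Inverted interval numbers add to nine, so a sixth pairs with a third (6 + 3 = 9).
The quality also flips — minor becomes major — giving a major third.

M3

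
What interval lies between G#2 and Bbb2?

G to B spans three letter names (G-A-B), so the interval is some kind of third.
The major third is 4 semitones; here we have 1, three semitones narrower: doubly diminished.

doubly diminished third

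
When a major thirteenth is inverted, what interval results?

minor third

First reduce the compound major thirteenth to its simple form, a major sixth.
The rule of nine gives the new number: 9 − 6 = 3, so a sixth becomes a third.
The quality also flips — major becomes minor — giving a minor third.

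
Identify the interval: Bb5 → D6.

B to D spans three letter names (B-C-D): a third.
Bb5 to D6 is 4 semitones, matching the major third exactly, so the quality is major.

major third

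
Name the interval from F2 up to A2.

F to A spans three letter names (F-G-A): a third.
F2 to A2 is 4 semitones, matching the major third exactly, so the quality is major.

major third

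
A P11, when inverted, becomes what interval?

First reduce the compound perfect eleventh to its simple form, a perfect fourth.
The rule of nine gives the new number: 9 − 4 = 5, so a fourth becomes a fifth.
The quality also flips — perfect stays perfect — giving a perfect fifth.

perfect 5th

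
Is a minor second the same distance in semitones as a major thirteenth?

No

1 semitone (minor second) vs 21 semitones (major thirteenth): not equal.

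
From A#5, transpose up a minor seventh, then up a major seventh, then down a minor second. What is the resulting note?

A#5 up a minor seventh → G#6 (10 semitones).
Up a major seventh from G#6: F##7 (11 semitones up).
F##7 down a minor second → E##7 (1 semitone).

E##7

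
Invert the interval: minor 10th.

M6

First reduce the compound minor tenth to its simple form, a minor third.
Inverted interval numbers add to nine, so a third pairs with a sixth (3 + 6 = 9).
Quality inverts too: minor becomes major. That makes the inversion a major sixth.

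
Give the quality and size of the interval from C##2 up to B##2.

major 7th

C to B spans seven letter names (C-D-E-F-G-A-B), so the interval is some kind of seventh.
C##2 to B##2 is 11 semitones, matching the major seventh exactly, so the quality is major.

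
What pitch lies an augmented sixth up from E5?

Six letter names up from E: C.
An augmented sixth spans 10 semitones, so from E5 the target pitch is C##6.

C##6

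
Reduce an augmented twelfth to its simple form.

Take out an octave (7 from the number): 12 − 7 = 5.
Quality carries through unchanged, so the simple form is an augmented fifth.

augmented fifth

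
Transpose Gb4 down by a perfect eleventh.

The eleventh's letter: G down four letter names plus an octave → D.
Moving 17 semitones down from Gb4 (the size of a perfect eleventh) reaches Db3.

Db3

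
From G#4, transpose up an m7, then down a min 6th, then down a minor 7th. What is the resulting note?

A minor seventh up from G#4 is F#5.
F#5 down a minor sixth → A#4 (8 semitones).
Down a minor seventh from A#4: B#3 (10 semitones down).

B#3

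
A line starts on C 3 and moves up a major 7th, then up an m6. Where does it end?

G 4

Up a major seventh from C3: B3 (11 semitones up).
Up a minor sixth from B3: G4 (8 semitones up).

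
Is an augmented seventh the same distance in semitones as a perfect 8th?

An augmented seventh spans 12 semitones, and a perfect octave also spans 12 semitones — they're enharmonic.

Yes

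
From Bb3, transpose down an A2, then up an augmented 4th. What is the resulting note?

Db4

Down an augmented second from Bb3: Abb3 (3 semitones down).
Abb3 up an augmented fourth → Db4 (6 semitones).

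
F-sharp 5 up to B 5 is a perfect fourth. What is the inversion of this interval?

perfect 5th

Interval numbers invert to sum to nine: 4 + 5 = 9, so a fourth inverts to a fifth.
And perfect stays perfect under inversion, so we get a perfect fifth.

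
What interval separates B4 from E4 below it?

perfect 5th

Descending from B4 to E4 is the same interval as ascending E4 to B4.
E to B spans five letter names (E-F-G-A-B) — that makes it a fifth of some quality.
The perfect fifth spans 7 semitones, and E4 to B4 is exactly 7 semitones — so this is a perfect fifth.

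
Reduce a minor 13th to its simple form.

minor 6th

Take out an octave (7 from the number): 13 − 7 = 6.
So a minor thirteenth is an octave plus a minor sixth. The quality is unchanged.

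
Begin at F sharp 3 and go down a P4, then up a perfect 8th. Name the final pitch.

C sharp 4

Down a perfect fourth from F#3: C#3 (5 semitones down).
A perfect octave up from C#3 is C#4.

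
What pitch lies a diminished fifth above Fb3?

Counting five letter names up from F lands on C.
A diminished fifth is 6 semitones; 6 semitones up from Fb3 gives Cbb4.

Cbb4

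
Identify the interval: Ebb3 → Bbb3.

perfect 5th

E to B spans five letter names (E-F-G-A-B), so the interval is some kind of fifth.
Counting semitones, Ebb3→Bbb3 is 7, which is the perfect fifth.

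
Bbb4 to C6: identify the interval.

B to C spans two letter names (B-C), plus an octave — that makes it a ninth of some quality.
The major ninth is 14 semitones; here we have 15, one semitone wider: augmented.
(Equivalently, a compound augmented second: an augmented second plus an octave.)

A9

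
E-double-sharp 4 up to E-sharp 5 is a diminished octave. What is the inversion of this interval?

A1

Interval numbers invert to sum to nine: 8 + 1 = 9, so an octave inverts to a unison.
Quality inverts too: diminished becomes augmented. That makes the inversion an augmented unison.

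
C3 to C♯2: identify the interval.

d8

Descending from C3 to C#2 is the same interval as ascending C#2 to C3.
C to C is the same letter name, plus an octave: an octave.
C#2 to C3 spans 11 semitones — one semitone narrower than the perfect octave (12) — giving a diminished octave.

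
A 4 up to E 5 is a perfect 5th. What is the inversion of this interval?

perfect 4th

Interval numbers invert to sum to nine: 5 + 4 = 9, so a fifth inverts to a fourth.
And perfect stays perfect under inversion, so we get a perfect fourth.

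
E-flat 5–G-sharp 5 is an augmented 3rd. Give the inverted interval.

Inverted interval numbers add to nine, so a third pairs with a sixth (3 + 6 = 9).
And augmented becomes diminished under inversion, so we get a diminished sixth.

diminished sixth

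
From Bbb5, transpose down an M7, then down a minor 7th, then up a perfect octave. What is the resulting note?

Dbb5

Bbb5 down a major seventh → Cbb5 (11 semitones).
Down a minor seventh from Cbb5: Dbb4 (10 semitones down).
A perfect octave up from Dbb4 is Dbb5.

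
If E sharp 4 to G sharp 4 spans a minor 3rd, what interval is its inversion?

major 6th

The rule of nine gives the new number: 9 − 3 = 6, so a third becomes a sixth.
The quality also flips — minor becomes major — giving a major sixth.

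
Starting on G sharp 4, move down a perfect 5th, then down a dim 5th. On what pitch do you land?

Down a perfect fifth from G#4: C#4 (7 semitones down).
Down a diminished fifth from C#4: F##3 (6 semitones down).

F double-sharp 3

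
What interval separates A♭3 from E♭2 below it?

Descending from Ab3 to Eb2 is the same interval as ascending Eb2 to Ab3.
E to A spans four letter names (E-F-G-A), plus an octave, so the interval is some kind of eleventh.
Eb2 to Ab3 is 17 semitones, matching the perfect eleventh exactly, so the quality is perfect.
(Equivalently, a compound perfect fourth: a perfect fourth plus an octave.)

perfect eleventh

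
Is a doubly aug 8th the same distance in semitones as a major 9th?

Yes

A doubly augmented octave spans 14 semitones, and a major ninth also spans 14 semitones — they're enharmonic.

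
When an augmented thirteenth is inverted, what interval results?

First reduce the compound augmented thirteenth to its simple form, an augmented sixth.
Interval numbers invert to sum to nine: 6 + 3 = 9, so a sixth inverts to a third.
Quality inverts too: augmented becomes diminished. That makes the inversion a diminished third.

d3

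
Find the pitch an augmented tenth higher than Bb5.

The tenth's letter: B up three letter names plus an octave → D.
Moving 17 semitones up from Bb5 (the size of an augmented tenth) reaches D#7.

D#7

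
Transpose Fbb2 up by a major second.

The second takes the letter from F up to G.
A major second spans 2 semitones, so from Fbb2 the target pitch is Gbb2.

Gbb2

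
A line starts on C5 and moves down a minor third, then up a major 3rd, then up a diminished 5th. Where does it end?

G5

Down a minor third from C5: A4 (3 semitones down).
Up a major third from A4: C#5 (4 semitones up).
A diminished fifth up from C#5 is G5.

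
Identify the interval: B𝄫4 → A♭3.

Descending from Bbb4 to Ab3 is the same interval as ascending Ab3 to Bbb4.
A to B spans two letter names (A-B), plus an octave — that makes it a ninth of some quality.
At 13 semitones, Ab3→Bbb4 falls one short of a major ninth: minor.
(Equivalently, a compound minor second: a minor second plus an octave.)

m9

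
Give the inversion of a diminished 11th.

First reduce the compound diminished eleventh to its simple form, a diminished fourth.
Interval numbers invert to sum to nine: 4 + 5 = 9, so a fourth inverts to a fifth.
The quality also flips — diminished becomes augmented — giving an augmented fifth.

A5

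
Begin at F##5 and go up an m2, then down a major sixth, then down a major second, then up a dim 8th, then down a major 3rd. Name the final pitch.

F##5 up a minor second → G#5 (1 semitone).
Down a major sixth from G#5: B4 (9 semitones down).
B4 down a major second → A4 (2 semitones).
A4 up a diminished octave → Ab5 (11 semitones).
Down a major third from Ab5: Fb5 (4 semitones down).

Fb5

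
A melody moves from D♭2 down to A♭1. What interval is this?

Descending from Db2 to Ab1 is the same interval as ascending Ab1 to Db2.
A to D spans four letter names (A-B-C-D), so the interval is some kind of fourth.
The perfect fourth spans 5 semitones, and Ab1 to Db2 is exactly 5 semitones — so this is a perfect fourth.

P4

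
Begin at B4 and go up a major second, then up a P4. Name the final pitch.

Up a major second from B4: C#5 (2 semitones up).
A perfect fourth up from C#5 is F#5.

F#5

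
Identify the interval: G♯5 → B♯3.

Descending from G#5 to B#3 is the same interval as ascending B#3 to G#5.
B to G spans six letter names (B-C-D-E-F-G), plus an octave: a thirteenth.
At 20 semitones, B#3→G#5 falls one short of a major thirteenth: minor.
(Equivalently, a compound minor sixth: a minor sixth plus an octave.)

minor thirteenth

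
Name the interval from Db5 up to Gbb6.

D to G spans four letter names (D-E-F-G), plus an octave — that makes it an eleventh of some quality.
The perfect eleventh is 17 semitones; here we have 16, one semitone narrower: diminished.
(Equivalently, a compound diminished fourth: a diminished fourth plus an octave.)

d11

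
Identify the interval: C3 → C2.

P8

Descending from C3 to C2 is the same interval as ascending C2 to C3.
C to C is the same letter name, plus an octave, so the interval is some kind of octave.
Counting semitones, C2→C3 is 12, which is the perfect octave.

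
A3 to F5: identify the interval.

A to F spans six letter names (A-B-C-D-E-F), plus an octave: a thirteenth.
At 20 semitones, A3→F5 falls one short of a major thirteenth: minor.
(Equivalently, a compound minor sixth: a minor sixth plus an octave.)

minor thirteenth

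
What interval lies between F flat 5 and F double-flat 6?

F to F is the same letter name, plus an octave — that makes it an octave of some quality.
The perfect octave is 12 semitones; here we have 11, one semitone narrower: diminished.

diminished octave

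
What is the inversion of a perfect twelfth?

First reduce the compound perfect twelfth to its simple form, a perfect fifth.
The rule of nine gives the new number: 9 − 5 = 4, so a fifth becomes a fourth.
Quality inverts too: perfect stays perfect. That makes the inversion a perfect fourth.

P4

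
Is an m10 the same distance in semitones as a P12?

No

15 semitones (minor tenth) vs 19 semitones (perfect twelfth): not equal.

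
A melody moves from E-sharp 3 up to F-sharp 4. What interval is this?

E to F spans two letter names (E-F), plus an octave, so the interval is some kind of ninth.
At 13 semitones, E#3→F#4 falls one short of a major ninth: minor.
(Equivalently, a compound minor second: a minor second plus an octave.)

m9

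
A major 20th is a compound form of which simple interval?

M6

Each octave removed subtracts seven from the number: 20 − 14 = 6.
That makes a major twentieth a compound major sixth — 2 octaves plus a major sixth.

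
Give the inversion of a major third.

The rule of nine gives the new number: 9 − 3 = 6, so a third becomes a sixth.
And major becomes minor under inversion, so we get a minor sixth.

m6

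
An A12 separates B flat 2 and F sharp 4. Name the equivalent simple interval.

augmented 5th

Take out an octave (7 from the number): 12 − 7 = 5.
Quality carries through unchanged, so the simple form is an augmented fifth.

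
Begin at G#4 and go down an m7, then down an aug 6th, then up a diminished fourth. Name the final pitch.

A minor seventh down from G#4 is A#3.
An augmented sixth down from A#3 is C3.
C3 up a diminished fourth → Fb3 (4 semitones).

Fb3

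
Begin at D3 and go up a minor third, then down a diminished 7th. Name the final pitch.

Up a minor third from D3: F3 (3 semitones up).
F3 down a diminished seventh → G#2 (9 semitones).

G#2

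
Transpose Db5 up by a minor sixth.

Bbb5

Counting six letter names up from D lands on B.
A minor sixth is 8 semitones; 8 semitones up from Db5 gives Bbb5.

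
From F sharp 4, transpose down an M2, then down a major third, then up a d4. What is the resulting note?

F flat 4

F#4 down a major second → E4 (2 semitones).
Down a major third from E4: C4 (4 semitones down).
Up a diminished fourth from C4: Fb4 (4 semitones up).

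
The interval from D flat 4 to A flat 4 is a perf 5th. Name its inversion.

perfect 4th

The rule of nine gives the new number: 9 − 5 = 4, so a fifth becomes a fourth.
Quality inverts too: perfect stays perfect. That makes the inversion a perfect fourth.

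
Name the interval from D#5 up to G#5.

D to G spans four letter names (D-E-F-G): a fourth.
The perfect fourth spans 5 semitones, and D#5 to G#5 is exactly 5 semitones — so this is a perfect fourth.

P4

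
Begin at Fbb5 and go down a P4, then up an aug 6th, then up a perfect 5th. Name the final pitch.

Fbb5 down a perfect fourth → Cbb5 (5 semitones).
An augmented sixth up from Cbb5 is Ab5.
Up a perfect fifth from Ab5: Eb6 (7 semitones up).

Eb6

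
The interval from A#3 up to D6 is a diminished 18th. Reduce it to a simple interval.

d4

Subtracting seven from the interval number removes an octave: 18 − 14 = 4.
Quality carries through unchanged, so the simple form is a diminished fourth.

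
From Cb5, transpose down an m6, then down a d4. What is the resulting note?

B3

Cb5 down a minor sixth → Eb4 (8 semitones).
A diminished fourth down from Eb4 is B3.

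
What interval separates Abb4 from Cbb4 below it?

Descending from Abb4 to Cbb4 is the same interval as ascending Cbb4 to Abb4.
C to A spans six letter names (C-D-E-F-G-A): a sixth.
Cbb4 to Abb4 is 9 semitones, matching the major sixth exactly, so the quality is major.

major 6th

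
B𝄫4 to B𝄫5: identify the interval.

B to B is the same letter name, plus an octave — that makes it an octave of some quality.
Bbb4 to Bbb5 is 12 semitones, matching the perfect octave exactly, so the quality is perfect.

P8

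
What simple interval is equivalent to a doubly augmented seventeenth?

AA3

Each octave removed subtracts seven from the number: 17 − 14 = 3.
That makes a doubly augmented seventeenth a compound doubly augmented third — 2 octaves plus a doubly augmented third.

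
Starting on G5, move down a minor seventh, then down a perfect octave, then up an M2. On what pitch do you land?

Down a minor seventh from G5: A4 (10 semitones down).
A4 down a perfect octave → A3 (12 semitones).
A major second up from A3 is B3.

B3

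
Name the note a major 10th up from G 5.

B 6

Three letters up from G (plus an octave) reaches B.
Moving 16 semitones up from G5 (the size of a major tenth) reaches B6.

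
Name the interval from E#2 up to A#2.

E to A spans four letter names (E-F-G-A), so the interval is some kind of fourth.
E#2 to A#2 is 5 semitones, matching the perfect fourth exactly, so the quality is perfect.

perfect 4th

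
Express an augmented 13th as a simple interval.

Take out an octave (7 from the number): 13 − 7 = 6.
So an augmented thirteenth is an octave plus an augmented sixth. The quality is unchanged.

augmented 6th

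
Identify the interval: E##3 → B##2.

perfect fourth

Descending from E##3 to B##2 is the same interval as ascending B##2 to E##3.
B to E spans four letter names (B-C-D-E), so the interval is some kind of fourth.
Counting semitones, B##2→E##3 is 5, which is the perfect fourth.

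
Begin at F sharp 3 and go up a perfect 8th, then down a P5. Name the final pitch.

B 3

F#3 up a perfect octave → F#4 (12 semitones).
A perfect fifth down from F#4 is B3.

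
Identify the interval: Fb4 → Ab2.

minor 13th

Descending from Fb4 to Ab2 is the same interval as ascending Ab2 to Fb4.
A to F spans six letter names (A-B-C-D-E-F), plus an octave, so the interval is some kind of thirteenth.
Ab2 to Fb4 is 20 semitones, a half step short of the major thirteenth (21), so this is minor.
(Equivalently, a compound minor sixth: a minor sixth plus an octave.)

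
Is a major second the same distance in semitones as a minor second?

A major second is 2 semitones but a minor second is 1 semitone — different sizes.

No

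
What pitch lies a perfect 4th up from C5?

Four letter names up from C: F.
A perfect fourth is 5 semitones; 5 semitones up from C5 gives F5.

F5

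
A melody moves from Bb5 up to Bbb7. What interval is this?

B to B is the same letter name, plus 2 octaves, so the interval is some kind of fifteenth.
Bb5 to Bbb7 spans 23 semitones — one semitone narrower than the perfect fifteenth (24) — giving a diminished fifteenth.
(Equivalently, a compound diminished octave: a diminished octave plus an octave.)

diminished fifteenth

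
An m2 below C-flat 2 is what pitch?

Two letter names down from C: B.
A minor second is 1 semitone; 1 semitone down from Cb2 gives Bb1.

B-flat 1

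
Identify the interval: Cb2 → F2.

C to F spans four letter names (C-D-E-F) — that makes it a fourth of some quality.
Cb2 to F2 spans 6 semitones — one semitone wider than the perfect fourth (5) — giving an augmented fourth.

A4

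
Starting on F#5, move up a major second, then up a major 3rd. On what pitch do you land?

B#5

F#5 up a major second → G#5 (2 semitones).
A major third up from G#5 is B#5.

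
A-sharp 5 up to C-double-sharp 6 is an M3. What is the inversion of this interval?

minor sixth

Interval numbers invert to sum to nine: 3 + 6 = 9, so a third inverts to a sixth.
And major becomes minor under inversion, so we get a minor sixth.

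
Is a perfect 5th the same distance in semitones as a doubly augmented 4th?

A perfect fifth = 7 semitones = a doubly augmented fourth; enharmonically equal.

Yes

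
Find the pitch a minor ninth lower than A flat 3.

G 2

Two letters down from A (plus an octave) reaches G.
Moving 13 semitones down from Ab3 (the size of a minor ninth) reaches G2.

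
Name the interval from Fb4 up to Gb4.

M2

F to G spans two letter names (F-G), so the interval is some kind of second.
The major second spans 2 semitones, and Fb4 to Gb4 is exactly 2 semitones — so this is a major second.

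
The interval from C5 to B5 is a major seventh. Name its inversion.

The rule of nine gives the new number: 9 − 7 = 2, so a seventh becomes a second.
Quality inverts too: major becomes minor. That makes the inversion a minor second.

m2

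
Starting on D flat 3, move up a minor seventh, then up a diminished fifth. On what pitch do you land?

Db3 up a minor seventh → Cb4 (10 semitones).
A diminished fifth up from Cb4 is Gbb4.

G double-flat 4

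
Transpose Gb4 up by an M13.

Eb6

The thirteenth's letter: G up six letter names plus an octave → E.
Moving 21 semitones up from Gb4 (the size of a major thirteenth) reaches Eb6.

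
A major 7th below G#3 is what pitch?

A2

Counting seven letter names down from G lands on A.
A major seventh is 11 semitones; 11 semitones down from G#3 gives A2.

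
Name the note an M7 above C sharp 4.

The seventh takes the letter from C up to B.
A major seventh is 11 semitones; 11 semitones up from C#4 gives B#4.

B sharp 4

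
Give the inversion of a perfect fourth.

perfect fifth

Interval numbers invert to sum to nine: 4 + 5 = 9, so a fourth inverts to a fifth.
The quality also flips — perfect stays perfect — giving a perfect fifth.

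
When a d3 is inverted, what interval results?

A6

Inverted interval numbers add to nine, so a third pairs with a sixth (3 + 6 = 9).
And diminished becomes augmented under inversion, so we get an augmented sixth.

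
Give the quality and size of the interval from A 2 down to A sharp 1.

Descending from A2 to A#1 is the same interval as ascending A#1 to A2.
A to A is the same letter name, plus an octave, so the interval is some kind of octave.
The perfect octave is 12 semitones; here we have 11, one semitone narrower: diminished.

diminished octave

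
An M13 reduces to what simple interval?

Take out an octave (7 from the number): 13 − 7 = 6.
Quality carries through unchanged, so the simple form is a major sixth.

major sixth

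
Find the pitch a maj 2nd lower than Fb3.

Ebb3

Counting two letter names down from F lands on E.
A major second spans 2 semitones, so from Fb3 the target pitch is Ebb3.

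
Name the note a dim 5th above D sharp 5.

A 5

Five letter names up from D: A.
A diminished fifth spans 6 semitones, so from D#5 the target pitch is A5.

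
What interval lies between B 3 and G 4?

m6

B to G spans six letter names (B-C-D-E-F-G), so the interval is some kind of sixth.
At 8 semitones, B3→G4 falls one short of a major sixth: minor.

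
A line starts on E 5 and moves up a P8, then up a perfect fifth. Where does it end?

B 6

Up a perfect octave from E5: E6 (12 semitones up).
E6 up a perfect fifth → B6 (7 semitones).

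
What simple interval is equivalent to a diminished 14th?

diminished 7th

Take out an octave (7 from the number): 14 − 7 = 7.
So a diminished fourteenth is an octave plus a diminished seventh. The quality is unchanged.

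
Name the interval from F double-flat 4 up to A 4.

AA3

F to A spans three letter names (F-G-A): a third.
The major third is 4 semitones; here we have 6, two semitones wider: doubly augmented.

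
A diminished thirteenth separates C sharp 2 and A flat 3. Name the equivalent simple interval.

Subtracting seven from the interval number removes an octave: 13 − 7 = 6.
That makes a diminished thirteenth a compound diminished sixth — an octave plus a diminished sixth.

d6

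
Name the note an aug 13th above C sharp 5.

The thirteenth's letter: C up six letter names plus an octave → A.
An augmented thirteenth is 22 semitones; 22 semitones up from C#5 gives A##6.

A double-sharp 6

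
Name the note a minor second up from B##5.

C##6

The second takes the letter from B up to C.
Moving 1 semitone up from B##5 (the size of a minor second) reaches C##6.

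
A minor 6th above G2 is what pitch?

Eb3

The sixth takes the letter from G up to E.
A minor sixth is 8 semitones; 8 semitones up from G2 gives Eb3.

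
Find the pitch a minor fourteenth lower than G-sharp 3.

Counting seven letter names plus an octave down from G lands on A.
A minor fourteenth is 22 semitones; 22 semitones down from G#3 gives A#1.

A-sharp 1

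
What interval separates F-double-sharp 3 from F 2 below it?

AA8

Descending from F##3 to F2 is the same interval as ascending F2 to F##3.
F to F is the same letter name, plus an octave — that makes it an octave of some quality.
The perfect octave is 12 semitones; here we have 14, two semitones wider: doubly augmented.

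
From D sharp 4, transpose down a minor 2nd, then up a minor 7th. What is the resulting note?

Down a minor second from D#4: C##4 (1 semitone down).
Up a minor seventh from C##4: B#4 (10 semitones up).

B sharp 4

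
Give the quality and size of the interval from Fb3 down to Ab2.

m6

Descending from Fb3 to Ab2 is the same interval as ascending Ab2 to Fb3.
A to F spans six letter names (A-B-C-D-E-F), so the interval is some kind of sixth.
At 8 semitones, Ab2→Fb3 falls one short of a major sixth: minor.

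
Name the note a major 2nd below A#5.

G#5

Two letter names down from A: G.
A major second is 2 semitones; 2 semitones down from A#5 gives G#5.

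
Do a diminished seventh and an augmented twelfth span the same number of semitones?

No

A diminished seventh spans 9 semitones; an augmented twelfth spans 20 semitones. They differ by 11.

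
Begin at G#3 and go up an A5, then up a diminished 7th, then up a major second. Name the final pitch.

D#5

An augmented fifth up from G#3 is D##4.
Up a diminished seventh from D##4: C#5 (9 semitones up).
C#5 up a major second → D#5 (2 semitones).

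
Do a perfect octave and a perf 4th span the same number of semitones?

No

A perfect octave is 12 semitones but a perfect fourth is 5 semitones — different sizes.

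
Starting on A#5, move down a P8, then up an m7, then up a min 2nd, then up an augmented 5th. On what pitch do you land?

E#6

A perfect octave down from A#5 is A#4.
A minor seventh up from A#4 is G#5.
A minor second up from G#5 is A5.
An augmented fifth up from A5 is E#6.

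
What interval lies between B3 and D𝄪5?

A10

B to D spans three letter names (B-C-D), plus an octave, so the interval is some kind of tenth.
A major tenth would be 16 semitones; B3 to D##5 is 17, one semitone wider, so the interval is augmented.
(Equivalently, a compound augmented third: an augmented third plus an octave.)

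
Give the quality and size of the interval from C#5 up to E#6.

major tenth

C to E spans three letter names (C-D-E), plus an octave: a tenth.
Counting semitones, C#5→E#6 is 16, which is the major tenth.
(Equivalently, a compound major third: a major third plus an octave.)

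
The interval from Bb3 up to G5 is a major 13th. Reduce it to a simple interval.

M6

Each octave removed subtracts seven from the number: 13 − 7 = 6.
That makes a major thirteenth a compound major sixth — an octave plus a major sixth.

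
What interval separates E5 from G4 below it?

Descending from E5 to G4 is the same interval as ascending G4 to E5.
G to E spans six letter names (G-A-B-C-D-E) — that makes it a sixth of some quality.
G4 to E5 is 9 semitones, matching the major sixth exactly, so the quality is major.

major 6th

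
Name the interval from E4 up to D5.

m7

E to D spans seven letter names (E-F-G-A-B-C-D): a seventh.
At 10 semitones, E4→D5 falls one short of a major seventh: minor.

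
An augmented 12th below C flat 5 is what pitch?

F double-flat 3

Counting five letter names plus an octave down from C lands on F.
An augmented twelfth is 20 semitones; 20 semitones down from Cb5 gives Fbb3.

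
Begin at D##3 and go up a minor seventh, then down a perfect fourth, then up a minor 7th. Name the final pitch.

D##3 up a minor seventh → C##4 (10 semitones).
C##4 down a perfect fourth → G##3 (5 semitones).
A minor seventh up from G##3 is F##4.

F##4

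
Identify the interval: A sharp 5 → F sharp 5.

major third

Descending from A#5 to F#5 is the same interval as ascending F#5 to A#5.
F to A spans three letter names (F-G-A) — that makes it a third of some quality.
The major third spans 4 semitones, and F#5 to A#5 is exactly 4 semitones — so this is a major third.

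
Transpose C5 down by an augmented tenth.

Counting three letter names plus an octave down from C lands on A.
Moving 17 semitones down from C5 (the size of an augmented tenth) reaches Abb3.

Abb3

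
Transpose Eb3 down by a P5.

Ab2

The fifth takes the letter from E down to A.
A perfect fifth spans 7 semitones, so from Eb3 the target pitch is Ab2.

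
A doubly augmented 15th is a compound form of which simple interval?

Subtracting seven from the interval number removes an octave: 15 − 7 = 8.
That makes a doubly augmented fifteenth a compound doubly augmented octave — an octave plus a doubly augmented octave.

doubly augmented octave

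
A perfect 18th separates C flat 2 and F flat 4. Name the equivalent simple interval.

Subtracting seven from the interval number removes an octave: 18 − 14 = 4.
That makes a perfect eighteenth a compound perfect fourth — 2 octaves plus a perfect fourth.

P4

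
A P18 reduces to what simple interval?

Each octave removed subtracts seven from the number: 18 − 14 = 4.
Quality carries through unchanged, so the simple form is a perfect fourth.

perfect 4th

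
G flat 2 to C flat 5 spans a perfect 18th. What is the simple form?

Take out 2 octaves (14 from the number): 18 − 14 = 4.
That makes a perfect eighteenth a compound perfect fourth — 2 octaves plus a perfect fourth.

perfect 4th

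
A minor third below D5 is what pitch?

Three letter names down from D: B.
A minor third spans 3 semitones, so from D5 the target pitch is B4.

B4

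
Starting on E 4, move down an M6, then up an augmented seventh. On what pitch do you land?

F double-sharp 4

A major sixth down from E4 is G3.
An augmented seventh up from G3 is F##4.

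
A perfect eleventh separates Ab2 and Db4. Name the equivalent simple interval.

perfect fourth

Each octave removed subtracts seven from the number: 11 − 7 = 4.
So a perfect eleventh is an octave plus a perfect fourth. The quality is unchanged.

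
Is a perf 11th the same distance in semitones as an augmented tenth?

A perfect eleventh spans 17 semitones, and an augmented tenth also spans 17 semitones — they're enharmonic.

Yes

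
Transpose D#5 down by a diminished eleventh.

The eleventh's letter: D down four letter names plus an octave → A.
A diminished eleventh spans 16 semitones, so from D#5 the target pitch is A##3.

A##3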